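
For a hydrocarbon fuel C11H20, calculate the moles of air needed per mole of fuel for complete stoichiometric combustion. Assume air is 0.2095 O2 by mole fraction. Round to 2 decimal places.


Balanced combustion: C11H20 + 16 O2 -> 11 CO2 + 10 H2O
O2 needed = C + H/4 = 11 + 20/4 = 16.00 moles
Air moles = O2 / 0.2095 = 16.00 / 0.2095 = 76.37 moles air


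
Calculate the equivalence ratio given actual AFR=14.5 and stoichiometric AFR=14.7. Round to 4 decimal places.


phi = AFR_stoich / AFR_actual
phi = 14.7 / 14.5 = 1.0138


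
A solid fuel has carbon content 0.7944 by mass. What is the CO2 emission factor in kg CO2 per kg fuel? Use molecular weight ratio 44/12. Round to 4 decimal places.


EF = C_frac * (M_CO2 / M_C)
EF = 0.7944 * (44/12)
EF = 0.7944 * 3.666667 = 2.9128 kg_CO2/kg_fuel


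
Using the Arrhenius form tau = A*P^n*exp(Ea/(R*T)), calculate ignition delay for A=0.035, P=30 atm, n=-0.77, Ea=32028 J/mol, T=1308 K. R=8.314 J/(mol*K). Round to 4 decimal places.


tau = A * P^n * exp(Ea/(R*T))
P^n = 30^(-0.77) = 0.07288139
Ea/(R*T) = 32028/(8.314*1308) = 2.945181
exp(Ea/(R*T)) = 19.014112
tau = 0.035 * 0.07288139 * 19.014112 = 0.0485 ms


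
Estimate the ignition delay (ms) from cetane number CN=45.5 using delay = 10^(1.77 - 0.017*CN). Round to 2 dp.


delay = 10^(1.77 - 0.017*CN)
Exponent = 1.77 - 0.017*45.5 = 0.9965
delay = 10^0.9965 = 9.92 ms


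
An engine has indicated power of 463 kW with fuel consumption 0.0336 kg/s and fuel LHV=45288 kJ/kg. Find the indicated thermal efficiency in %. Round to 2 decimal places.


eta_ith = (IP / (mf * LHV)) * 100
Denominator = 0.0336 * 45288 = 1521.6768 kW
eta_ith = (463 / 1521.6768) * 100 = 30.43%


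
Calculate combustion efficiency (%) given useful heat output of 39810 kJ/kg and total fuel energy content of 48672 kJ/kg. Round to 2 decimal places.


Efficiency = (Q_useful / Q_fuel) * 100
Efficiency = (39810 / 48672) * 100
Efficiency = 0.8179 * 100 = 81.79%


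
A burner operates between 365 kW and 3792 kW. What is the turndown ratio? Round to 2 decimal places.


TDR = Q_max / Q_min
TDR = 3792 / 365 = 10.39


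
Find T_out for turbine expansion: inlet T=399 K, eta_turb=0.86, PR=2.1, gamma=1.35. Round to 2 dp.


T_out = T_in * (1 - eta * (1 - PR^(-(gamma-1)/gamma)))
Exponent = -(1.35-1)/1.35 = -0.25925926
PR^exp = 2.1^(-0.25925926) = 0.82501466
Factor = 1 - 0.86*(1 - 0.82501466) = 0.84951261
T_out = 399 * 0.84951261 = 338.96 K


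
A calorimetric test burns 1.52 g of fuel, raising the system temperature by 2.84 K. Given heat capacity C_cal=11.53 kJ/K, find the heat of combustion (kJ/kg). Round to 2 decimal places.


Hc = C_cal * delta_T / m_fuel
Q_released = 11.53 * 2.84 = 32.7452 kJ
m_fuel = 1.52 g = 1.52/1000 kg = 0.001520 kg
Hc = 32.7452 / 0.001520 = 21542.89 kJ/kg


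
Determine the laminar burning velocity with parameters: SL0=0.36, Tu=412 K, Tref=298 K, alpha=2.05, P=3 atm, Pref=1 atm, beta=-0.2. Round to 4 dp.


SL = SL0 * (Tu/Tref)^alpha * (P/Pref)^beta
T ratio = 412/298 = 1.38255034
(T ratio)^alpha = 1.38255034^2.05 = 1.942656
(P/Pref)^beta = 3^(-0.2) = 0.802742
SL = 0.36 * 1.942656 * 0.802742 = 0.5614 m/s


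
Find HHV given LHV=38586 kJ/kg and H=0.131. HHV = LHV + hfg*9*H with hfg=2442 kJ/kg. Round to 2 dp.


HHV = LHV + hfg * 9 * H
Water addition = 2442 * 9 * 0.131 = 2879.118 kJ/kg
HHV = 38586 + 2879.118 = 41465.12 kJ/kg


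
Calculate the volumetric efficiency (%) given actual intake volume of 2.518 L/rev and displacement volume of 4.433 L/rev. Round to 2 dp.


eta_v = (V_actual / V_disp) * 100
Ratio = 2.518 / 4.433 = 0.5680
eta_v = 0.5680 * 100 = 56.80%


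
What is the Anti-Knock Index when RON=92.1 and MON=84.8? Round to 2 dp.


AKI = (RON + MON) / 2
AKI = (92.1 + 84.8) / 2
AKI = 176.9 / 2 = 88.45


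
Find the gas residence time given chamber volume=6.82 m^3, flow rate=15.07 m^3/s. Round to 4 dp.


tau = V / Q_flow
tau = 6.82 / 15.07 = 0.4526 s


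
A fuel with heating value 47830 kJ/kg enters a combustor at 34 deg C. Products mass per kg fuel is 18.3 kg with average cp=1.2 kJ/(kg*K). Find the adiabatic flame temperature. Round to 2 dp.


T_ad = T_in + Hc / (m_p * cp)
Denominator = 18.3 * 1.2 = 21.9600
Temperature rise = 47830 / 21.9600 = 2178.05 K
T_ad = 34 + 2178.05 = 2212.05 deg C


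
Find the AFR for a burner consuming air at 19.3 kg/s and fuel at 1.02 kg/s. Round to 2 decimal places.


AFR = m_air / m_fuel
AFR = 19.3 / 1.02 = 18.92


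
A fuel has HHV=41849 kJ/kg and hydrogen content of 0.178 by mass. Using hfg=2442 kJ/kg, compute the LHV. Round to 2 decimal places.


LHV = HHV - hfg * 9 * H
Water correction = 2442 * 9 * 0.178 = 3912.084 kJ/kg
LHV = 41849 - 3912.084 = 37936.92 kJ/kg


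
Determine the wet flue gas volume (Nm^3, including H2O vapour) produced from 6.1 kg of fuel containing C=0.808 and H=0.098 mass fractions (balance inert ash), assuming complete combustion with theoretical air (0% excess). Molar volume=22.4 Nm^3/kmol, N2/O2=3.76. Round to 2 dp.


Per kg fuel: CO2 = (C/12 kmol)*22.4 = (0.808/12)*22.4 = 1.50827 Nm^3
Per kg fuel: H2O = (H/2 kmol)*22.4 = (0.098/2)*22.4 = 1.09760 Nm^3
O2 needed per kg fuel = C/12 + H/4 = 0.808/12 + 0.098/4 = 0.09183333 kmol
Per kg fuel: N2 = O2*3.76*22.4 = 0.09183333*3.76*22.4 = 7.73457 Nm^3
Total per kg = 1.50827 + 1.09760 + 7.73457 = 10.34044 Nm^3
Total = 10.34044 * 6.1 = 63.08 Nm^3


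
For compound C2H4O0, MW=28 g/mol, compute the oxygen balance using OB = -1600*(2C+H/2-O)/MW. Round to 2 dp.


OB = -1600 * (2C + H/2 - O) / MW
Inner = 2*2 + 4/2 - 0 = 6.00
OB = -1600 * 6.00 / 28 = -342.86%


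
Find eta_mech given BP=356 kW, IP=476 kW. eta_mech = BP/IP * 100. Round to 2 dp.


eta_mech = (BP / IP) * 100
Ratio = 356 / 476 = 0.7479
eta_mech = 0.7479 * 100 = 74.79%


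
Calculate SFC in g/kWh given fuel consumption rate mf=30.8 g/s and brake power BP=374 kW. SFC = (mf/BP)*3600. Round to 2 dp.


SFC = (mf / BP) * 3600
Rate = 30.8 / 374 = 0.082353 g/(s*kW)
SFC = 0.082353 * 3600 = 296.47 g/kWh


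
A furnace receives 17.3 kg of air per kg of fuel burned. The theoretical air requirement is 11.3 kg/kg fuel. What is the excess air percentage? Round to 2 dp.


Excess air = actual - stoichiometric = 17.3 - 11.3 = 6.00 kg/kg fuel
Excess air % = (excess / stoich) * 100 = (6.00 / 11.3) * 100 = 53.10%


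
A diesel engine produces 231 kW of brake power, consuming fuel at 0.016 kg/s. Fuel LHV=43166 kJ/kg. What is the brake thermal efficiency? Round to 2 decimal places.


eta_BTE = (BP / (mf * LHV)) * 100
Denominator = 0.016 * 43166 = 690.6560 kW
eta_BTE = (231 / 690.6560) * 100 = 33.45%


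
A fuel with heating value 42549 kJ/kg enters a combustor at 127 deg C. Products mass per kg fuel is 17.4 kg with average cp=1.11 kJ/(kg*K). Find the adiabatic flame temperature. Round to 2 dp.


T_ad = T_in + Hc / (m_p * cp)
Denominator = 17.4 * 1.11 = 19.3140
Temperature rise = 42549 / 19.3140 = 2203.01 K
T_ad = 127 + 2203.01 = 2330.01 deg C


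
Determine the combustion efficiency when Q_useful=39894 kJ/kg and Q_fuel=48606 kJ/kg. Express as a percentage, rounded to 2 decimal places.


Efficiency = (Q_useful / Q_fuel) * 100
Efficiency = (39894 / 48606) * 100
Efficiency = 0.8208 * 100 = 82.08%


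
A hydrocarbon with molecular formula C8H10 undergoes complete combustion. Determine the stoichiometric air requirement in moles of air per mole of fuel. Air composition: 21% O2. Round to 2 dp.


Balanced combustion: C8H10 + 10.5 O2 -> 8 CO2 + 5 H2O
O2 needed = C + H/4 = 8 + 10/4 = 10.50 moles
Air moles = O2 / 0.21 = 10.50 / 0.21 = 50.00 moles air


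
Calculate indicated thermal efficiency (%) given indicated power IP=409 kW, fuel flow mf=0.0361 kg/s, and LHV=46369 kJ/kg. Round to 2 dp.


eta_ith = (IP / (mf * LHV)) * 100
Denominator = 0.0361 * 46369 = 1673.9209 kW
eta_ith = (409 / 1673.9209) * 100 = 24.43%


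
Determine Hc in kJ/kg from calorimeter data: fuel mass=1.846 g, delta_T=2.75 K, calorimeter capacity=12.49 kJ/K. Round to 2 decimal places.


Hc = C_cal * delta_T / m_fuel
Q_released = 12.49 * 2.75 = 34.3475 kJ
m_fuel = 1.846 g = 1.846/1000 kg = 0.001846 kg
Hc = 34.3475 / 0.001846 = 18606.45 kJ/kg


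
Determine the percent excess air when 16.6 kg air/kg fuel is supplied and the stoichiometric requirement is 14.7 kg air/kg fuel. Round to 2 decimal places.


Excess air = actual - stoichiometric = 16.6 - 14.7 = 1.90 kg/kg fuel
Excess air % = (excess / stoich) * 100 = (1.90 / 14.7) * 100 = 12.93%


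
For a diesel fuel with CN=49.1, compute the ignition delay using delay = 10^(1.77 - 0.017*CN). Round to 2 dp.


delay = 10^(1.77 - 0.017*CN)
Exponent = 1.77 - 0.017*49.1 = 0.9353
delay = 10^0.9353 = 8.62 ms


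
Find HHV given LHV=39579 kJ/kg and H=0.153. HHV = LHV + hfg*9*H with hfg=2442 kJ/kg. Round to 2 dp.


HHV = LHV + hfg * 9 * H
Water addition = 2442 * 9 * 0.153 = 3362.634 kJ/kg
HHV = 39579 + 3362.634 = 42941.63 kJ/kg


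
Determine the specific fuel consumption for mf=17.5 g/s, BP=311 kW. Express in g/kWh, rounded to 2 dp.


SFC = (mf / BP) * 3600
Rate = 17.5 / 311 = 0.056270 g/(s*kW)
SFC = 0.056270 * 3600 = 202.57 g/kWh


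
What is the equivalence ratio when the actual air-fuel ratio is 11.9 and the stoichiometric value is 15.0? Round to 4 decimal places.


phi = AFR_stoich / AFR_actual
phi = 15.0 / 11.9 = 1.2605


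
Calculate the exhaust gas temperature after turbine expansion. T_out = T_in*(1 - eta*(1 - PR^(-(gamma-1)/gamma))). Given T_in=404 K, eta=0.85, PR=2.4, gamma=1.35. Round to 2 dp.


T_out = T_in * (1 - eta * (1 - PR^(-(gamma-1)/gamma)))
Exponent = -(1.35-1)/1.35 = -0.25925926
PR^exp = 2.4^(-0.25925926) = 0.79694200
Factor = 1 - 0.85*(1 - 0.79694200) = 0.82740070
T_out = 404 * 0.82740070 = 334.27 K


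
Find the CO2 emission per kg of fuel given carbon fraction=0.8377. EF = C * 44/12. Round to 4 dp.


EF = C_frac * (M_CO2 / M_C)
EF = 0.8377 * (44/12)
EF = 0.8377 * 3.666667 = 3.0716 kg_CO2/kg_fuel


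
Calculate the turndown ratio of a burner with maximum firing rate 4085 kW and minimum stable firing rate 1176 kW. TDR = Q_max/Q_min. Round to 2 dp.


TDR = Q_max / Q_min
TDR = 4085 / 1176 = 3.47


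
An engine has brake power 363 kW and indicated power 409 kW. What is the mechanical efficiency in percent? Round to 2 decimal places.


eta_mech = (BP / IP) * 100
Ratio = 363 / 409 = 0.8875
eta_mech = 0.8875 * 100 = 88.75%


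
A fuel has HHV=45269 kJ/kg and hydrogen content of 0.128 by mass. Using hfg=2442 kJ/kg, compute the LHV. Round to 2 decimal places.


LHV = HHV - hfg * 9 * H
Water correction = 2442 * 9 * 0.128 = 2813.184 kJ/kg
LHV = 45269 - 2813.184 = 42455.82 kJ/kg


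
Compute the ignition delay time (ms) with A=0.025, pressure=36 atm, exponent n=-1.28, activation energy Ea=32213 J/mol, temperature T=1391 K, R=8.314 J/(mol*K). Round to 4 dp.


tau = A * P^n * exp(Ea/(R*T))
P^n = 36^(-1.28) = 0.01018434
Ea/(R*T) = 32213/(8.314*1391) = 2.785441
exp(Ea/(R*T)) = 16.206970
tau = 0.025 * 0.01018434 * 16.206970 = 0.0041 ms


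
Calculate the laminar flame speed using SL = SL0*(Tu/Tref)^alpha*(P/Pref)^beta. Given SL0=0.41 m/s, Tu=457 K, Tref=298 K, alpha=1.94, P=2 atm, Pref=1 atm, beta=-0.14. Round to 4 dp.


SL = SL0 * (Tu/Tref)^alpha * (P/Pref)^beta
T ratio = 457/298 = 1.53355705
(T ratio)^alpha = 1.53355705^1.94 = 2.292228
(P/Pref)^beta = 2^(-0.14) = 0.907519
SL = 0.41 * 2.292228 * 0.907519 = 0.8529 m/s


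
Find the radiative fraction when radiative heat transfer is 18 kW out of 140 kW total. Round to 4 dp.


f_rad = Q_rad / Q_total
f_rad = 18 / 140 = 0.1286


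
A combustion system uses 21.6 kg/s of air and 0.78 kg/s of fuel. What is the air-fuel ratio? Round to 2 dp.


AFR = m_air / m_fuel
AFR = 21.6 / 0.78 = 27.69


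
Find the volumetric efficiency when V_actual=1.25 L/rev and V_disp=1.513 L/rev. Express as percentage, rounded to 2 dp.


eta_v = (V_actual / V_disp) * 100
Ratio = 1.25 / 1.513 = 0.8262
eta_v = 0.8262 * 100 = 82.62%


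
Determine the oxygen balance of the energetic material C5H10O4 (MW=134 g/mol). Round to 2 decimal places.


OB = -1600 * (2C + H/2 - O) / MW
Inner = 2*5 + 10/2 - 4 = 11.00
OB = -1600 * 11.00 / 134 = -131.34%


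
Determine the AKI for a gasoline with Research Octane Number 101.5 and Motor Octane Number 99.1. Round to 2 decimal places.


AKI = (RON + MON) / 2
AKI = (101.5 + 99.1) / 2
AKI = 200.6 / 2 = 100.30


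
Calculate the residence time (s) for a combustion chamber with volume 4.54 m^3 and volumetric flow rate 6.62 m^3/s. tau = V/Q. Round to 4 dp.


tau = V / Q_flow
tau = 4.54 / 6.62 = 0.6858 s


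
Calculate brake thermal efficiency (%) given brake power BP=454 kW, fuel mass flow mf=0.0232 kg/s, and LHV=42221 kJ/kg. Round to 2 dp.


eta_BTE = (BP / (mf * LHV)) * 100
Denominator = 0.0232 * 42221 = 979.5272 kW
eta_BTE = (454 / 979.5272) * 100 = 46.35%


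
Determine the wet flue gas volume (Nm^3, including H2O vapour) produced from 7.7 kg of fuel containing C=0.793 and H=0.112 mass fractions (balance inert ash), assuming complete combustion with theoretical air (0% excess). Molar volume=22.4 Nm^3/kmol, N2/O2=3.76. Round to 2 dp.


Per kg fuel: CO2 = (C/12 kmol)*22.4 = (0.793/12)*22.4 = 1.48027 Nm^3
Per kg fuel: H2O = (H/2 kmol)*22.4 = (0.112/2)*22.4 = 1.25440 Nm^3
O2 needed per kg fuel = C/12 + H/4 = 0.793/12 + 0.112/4 = 0.09408333 kmol
Per kg fuel: N2 = O2*3.76*22.4 = 0.09408333*3.76*22.4 = 7.92407 Nm^3
Total per kg = 1.48027 + 1.25440 + 7.92407 = 10.65874 Nm^3
Total = 10.65874 * 7.7 = 82.07 Nm^3


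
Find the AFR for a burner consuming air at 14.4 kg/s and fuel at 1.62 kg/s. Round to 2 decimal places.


AFR = m_air / m_fuel
AFR = 14.4 / 1.62 = 8.89


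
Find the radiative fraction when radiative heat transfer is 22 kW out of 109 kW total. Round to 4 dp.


f_rad = Q_rad / Q_total
f_rad = 22 / 109 = 0.2018


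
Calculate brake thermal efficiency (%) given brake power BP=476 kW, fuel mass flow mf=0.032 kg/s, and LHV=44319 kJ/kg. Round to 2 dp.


eta_BTE = (BP / (mf * LHV)) * 100
Denominator = 0.032 * 44319 = 1418.2080 kW
eta_BTE = (476 / 1418.2080) * 100 = 33.56%


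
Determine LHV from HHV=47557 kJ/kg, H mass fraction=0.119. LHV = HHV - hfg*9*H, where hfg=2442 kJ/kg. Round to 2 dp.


LHV = HHV - hfg * 9 * H
Water correction = 2442 * 9 * 0.119 = 2615.382 kJ/kg
LHV = 47557 - 2615.382 = 44941.62 kJ/kg


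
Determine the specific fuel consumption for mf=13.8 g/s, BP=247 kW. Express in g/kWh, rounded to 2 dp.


SFC = (mf / BP) * 3600
Rate = 13.8 / 247 = 0.055870 g/(s*kW)
SFC = 0.055870 * 3600 = 201.13 g/kWh


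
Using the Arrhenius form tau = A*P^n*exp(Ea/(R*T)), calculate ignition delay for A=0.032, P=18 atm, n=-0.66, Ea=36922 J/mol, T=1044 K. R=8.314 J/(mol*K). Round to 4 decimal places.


tau = A * P^n * exp(Ea/(R*T))
P^n = 18^(-0.66) = 0.14842947
Ea/(R*T) = 36922/(8.314*1044) = 4.253777
exp(Ea/(R*T)) = 70.370688
tau = 0.032 * 0.14842947 * 70.370688 = 0.3342 ms


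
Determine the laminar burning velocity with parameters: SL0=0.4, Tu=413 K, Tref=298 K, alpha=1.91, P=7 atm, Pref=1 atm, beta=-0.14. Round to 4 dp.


SL = SL0 * (Tu/Tref)^alpha * (P/Pref)^beta
T ratio = 413/298 = 1.38590604
(T ratio)^alpha = 1.38590604^1.91 = 1.865140
(P/Pref)^beta = 7^(-0.14) = 0.761529
SL = 0.4 * 1.865140 * 0.761529 = 0.5681 m/s


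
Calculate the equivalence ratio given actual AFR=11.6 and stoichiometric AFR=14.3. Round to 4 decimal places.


phi = AFR_stoich / AFR_actual
phi = 14.3 / 11.6 = 1.2328


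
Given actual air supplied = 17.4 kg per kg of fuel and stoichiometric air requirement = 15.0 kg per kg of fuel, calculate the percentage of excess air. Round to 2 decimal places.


Excess air = actual - stoichiometric = 17.4 - 15.0 = 2.40 kg/kg fuel
Excess air % = (excess / stoich) * 100 = (2.40 / 15.0) * 100 = 16.00%


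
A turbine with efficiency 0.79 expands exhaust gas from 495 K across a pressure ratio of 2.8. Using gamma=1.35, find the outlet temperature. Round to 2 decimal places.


T_out = T_in * (1 - eta * (1 - PR^(-(gamma-1)/gamma)))
Exponent = -(1.35-1)/1.35 = -0.25925926
PR^exp = 2.8^(-0.25925926) = 0.76572026
Factor = 1 - 0.79*(1 - 0.76572026) = 0.81491901
T_out = 495 * 0.81491901 = 403.38 K


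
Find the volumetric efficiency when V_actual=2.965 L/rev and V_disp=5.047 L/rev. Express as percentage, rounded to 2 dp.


eta_v = (V_actual / V_disp) * 100
Ratio = 2.965 / 5.047 = 0.5875
eta_v = 0.5875 * 100 = 58.75%


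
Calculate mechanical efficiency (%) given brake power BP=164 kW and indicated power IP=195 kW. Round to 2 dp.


eta_mech = (BP / IP) * 100
Ratio = 164 / 195 = 0.8410
eta_mech = 0.8410 * 100 = 84.10%


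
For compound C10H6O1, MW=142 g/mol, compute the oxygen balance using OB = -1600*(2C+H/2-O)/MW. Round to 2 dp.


OB = -1600 * (2C + H/2 - O) / MW
Inner = 2*10 + 6/2 - 1 = 22.00
OB = -1600 * 22.00 / 142 = -247.89%


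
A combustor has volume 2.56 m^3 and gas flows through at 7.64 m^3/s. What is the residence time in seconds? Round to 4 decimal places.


tau = V / Q_flow
tau = 2.56 / 7.64 = 0.3351 s


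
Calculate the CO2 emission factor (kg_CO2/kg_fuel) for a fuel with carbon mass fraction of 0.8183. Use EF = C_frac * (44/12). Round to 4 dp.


EF = C_frac * (M_CO2 / M_C)
EF = 0.8183 * (44/12)
EF = 0.8183 * 3.666667 = 3.0004 kg_CO2/kg_fuel


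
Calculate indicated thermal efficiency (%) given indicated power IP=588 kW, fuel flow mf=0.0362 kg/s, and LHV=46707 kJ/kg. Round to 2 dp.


eta_ith = (IP / (mf * LHV)) * 100
Denominator = 0.0362 * 46707 = 1690.7934 kW
eta_ith = (588 / 1690.7934) * 100 = 34.78%


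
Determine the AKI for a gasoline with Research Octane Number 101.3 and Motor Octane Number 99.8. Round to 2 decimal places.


AKI = (RON + MON) / 2
AKI = (101.3 + 99.8) / 2
AKI = 201.1 / 2 = 100.55


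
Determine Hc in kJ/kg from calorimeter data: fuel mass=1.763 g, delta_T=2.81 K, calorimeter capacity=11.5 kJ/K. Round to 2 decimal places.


Hc = C_cal * delta_T / m_fuel
Q_released = 11.5 * 2.81 = 32.3150 kJ
m_fuel = 1.763 g = 1.763/1000 kg = 0.001763 kg
Hc = 32.3150 / 0.001763 = 18329.55 kJ/kg


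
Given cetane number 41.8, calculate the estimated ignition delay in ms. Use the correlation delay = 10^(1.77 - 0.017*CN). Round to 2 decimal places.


delay = 10^(1.77 - 0.017*CN)
Exponent = 1.77 - 0.017*41.8 = 1.0594
delay = 10^1.0594 = 11.47 ms


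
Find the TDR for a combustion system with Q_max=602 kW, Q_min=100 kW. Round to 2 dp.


TDR = Q_max / Q_min
TDR = 602 / 100 = 6.02


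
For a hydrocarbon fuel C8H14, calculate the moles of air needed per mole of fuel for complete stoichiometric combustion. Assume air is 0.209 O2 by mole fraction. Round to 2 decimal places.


Balanced combustion: C8H14 + 11.5 O2 -> 8 CO2 + 7 H2O
O2 needed = C + H/4 = 8 + 14/4 = 11.50 moles
Air moles = O2 / 0.209 = 11.50 / 0.209 = 55.02 moles air


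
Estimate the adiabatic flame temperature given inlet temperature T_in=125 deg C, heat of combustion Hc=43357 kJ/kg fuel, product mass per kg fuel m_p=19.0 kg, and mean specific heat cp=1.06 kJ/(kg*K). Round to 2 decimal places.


T_ad = T_in + Hc / (m_p * cp)
Denominator = 19.0 * 1.06 = 20.1400
Temperature rise = 43357 / 20.1400 = 2152.78 K
T_ad = 125 + 2152.78 = 2277.78 deg C


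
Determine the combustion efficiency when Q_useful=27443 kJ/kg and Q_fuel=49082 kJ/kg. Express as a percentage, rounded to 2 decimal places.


Efficiency = (Q_useful / Q_fuel) * 100
Efficiency = (27443 / 49082) * 100
Efficiency = 0.5591 * 100 = 55.91%


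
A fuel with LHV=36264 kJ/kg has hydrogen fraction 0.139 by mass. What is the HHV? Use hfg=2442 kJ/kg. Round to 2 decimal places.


HHV = LHV + hfg * 9 * H
Water addition = 2442 * 9 * 0.139 = 3054.942 kJ/kg
HHV = 36264 + 3054.942 = 39318.94 kJ/kg


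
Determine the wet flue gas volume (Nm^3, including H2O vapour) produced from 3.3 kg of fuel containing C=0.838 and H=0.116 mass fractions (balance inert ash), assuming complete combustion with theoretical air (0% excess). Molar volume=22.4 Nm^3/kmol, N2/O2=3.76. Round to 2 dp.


Per kg fuel: CO2 = (C/12 kmol)*22.4 = (0.838/12)*22.4 = 1.56427 Nm^3
Per kg fuel: H2O = (H/2 kmol)*22.4 = (0.116/2)*22.4 = 1.29920 Nm^3
O2 needed per kg fuel = C/12 + H/4 = 0.838/12 + 0.116/4 = 0.09883333 kmol
Per kg fuel: N2 = O2*3.76*22.4 = 0.09883333*3.76*22.4 = 8.32414 Nm^3
Total per kg = 1.56427 + 1.29920 + 8.32414 = 11.18761 Nm^3
Total = 11.18761 * 3.3 = 36.92 Nm^3


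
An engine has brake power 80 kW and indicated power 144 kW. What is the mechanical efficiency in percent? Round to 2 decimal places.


eta_mech = (BP / IP) * 100
Ratio = 80 / 144 = 0.5556
eta_mech = 0.5556 * 100 = 55.56%


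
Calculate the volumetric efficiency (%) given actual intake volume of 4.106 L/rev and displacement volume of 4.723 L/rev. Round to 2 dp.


eta_v = (V_actual / V_disp) * 100
Ratio = 4.106 / 4.723 = 0.8694
eta_v = 0.8694 * 100 = 86.94%


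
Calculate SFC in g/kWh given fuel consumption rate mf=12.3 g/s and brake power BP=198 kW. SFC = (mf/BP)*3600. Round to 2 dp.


SFC = (mf / BP) * 3600
Rate = 12.3 / 198 = 0.062121 g/(s*kW)
SFC = 0.062121 * 3600 = 223.64 g/kWh


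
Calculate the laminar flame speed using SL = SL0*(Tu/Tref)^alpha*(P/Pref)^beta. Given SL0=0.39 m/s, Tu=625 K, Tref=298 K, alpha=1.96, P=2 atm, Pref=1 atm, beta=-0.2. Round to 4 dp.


SL = SL0 * (Tu/Tref)^alpha * (P/Pref)^beta
T ratio = 625/298 = 2.09731544
(T ratio)^alpha = 2.09731544^1.96 = 4.270325
(P/Pref)^beta = 2^(-0.2) = 0.870551
SL = 0.39 * 4.270325 * 0.870551 = 1.4498 m/s


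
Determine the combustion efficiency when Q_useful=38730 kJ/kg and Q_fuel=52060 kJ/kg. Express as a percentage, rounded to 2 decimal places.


Efficiency = (Q_useful / Q_fuel) * 100
Efficiency = (38730 / 52060) * 100
Efficiency = 0.7439 * 100 = 74.39%


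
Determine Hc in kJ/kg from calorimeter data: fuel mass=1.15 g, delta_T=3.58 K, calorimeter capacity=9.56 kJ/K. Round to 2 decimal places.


Hc = C_cal * delta_T / m_fuel
Q_released = 9.56 * 3.58 = 34.2248 kJ
m_fuel = 1.15 g = 1.15/1000 kg = 0.001150 kg
Hc = 34.2248 / 0.001150 = 29760.70 kJ/kg


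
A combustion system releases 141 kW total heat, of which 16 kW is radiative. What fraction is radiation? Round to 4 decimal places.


f_rad = Q_rad / Q_total
f_rad = 16 / 141 = 0.1135


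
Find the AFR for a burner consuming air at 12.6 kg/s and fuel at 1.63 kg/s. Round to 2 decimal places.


AFR = m_air / m_fuel
AFR = 12.6 / 1.63 = 7.73


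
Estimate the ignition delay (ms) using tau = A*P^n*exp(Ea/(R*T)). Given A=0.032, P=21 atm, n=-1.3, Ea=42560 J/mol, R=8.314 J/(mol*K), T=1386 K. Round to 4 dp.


tau = A * P^n * exp(Ea/(R*T))
P^n = 21^(-1.3) = 0.01910359
Ea/(R*T) = 42560/(8.314*1386) = 3.693417
exp(Ea/(R*T)) = 40.181923
tau = 0.032 * 0.01910359 * 40.181923 = 0.0246 ms


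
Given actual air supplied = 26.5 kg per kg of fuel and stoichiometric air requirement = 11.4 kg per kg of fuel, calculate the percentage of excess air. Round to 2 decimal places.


Excess air = actual - stoichiometric = 26.5 - 11.4 = 15.10 kg/kg fuel
Excess air % = (excess / stoich) * 100 = (15.10 / 11.4) * 100 = 132.46%


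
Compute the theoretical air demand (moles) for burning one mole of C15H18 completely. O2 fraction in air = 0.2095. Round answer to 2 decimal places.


Balanced combustion: C15H18 + 19.5 O2 -> 15 CO2 + 9 H2O
O2 needed = C + H/4 = 15 + 18/4 = 19.50 moles
Air moles = O2 / 0.2095 = 19.50 / 0.2095 = 93.08 moles air


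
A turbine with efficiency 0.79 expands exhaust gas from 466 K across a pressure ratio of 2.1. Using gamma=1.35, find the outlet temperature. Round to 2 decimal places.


T_out = T_in * (1 - eta * (1 - PR^(-(gamma-1)/gamma)))
Exponent = -(1.35-1)/1.35 = -0.25925926
PR^exp = 2.1^(-0.25925926) = 0.82501466
Factor = 1 - 0.79*(1 - 0.82501466) = 0.86176158
T_out = 466 * 0.86176158 = 401.58 K


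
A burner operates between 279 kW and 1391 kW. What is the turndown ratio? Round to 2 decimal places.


TDR = Q_max / Q_min
TDR = 1391 / 279 = 4.99


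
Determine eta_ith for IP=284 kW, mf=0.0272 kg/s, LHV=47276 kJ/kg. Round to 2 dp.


eta_ith = (IP / (mf * LHV)) * 100
Denominator = 0.0272 * 47276 = 1285.9072 kW
eta_ith = (284 / 1285.9072) * 100 = 22.09%


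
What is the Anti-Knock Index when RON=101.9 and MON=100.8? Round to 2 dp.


AKI = (RON + MON) / 2
AKI = (101.9 + 100.8) / 2
AKI = 202.7 / 2 = 101.35


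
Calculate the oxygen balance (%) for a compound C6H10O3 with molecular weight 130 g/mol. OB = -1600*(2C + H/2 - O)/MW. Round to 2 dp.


OB = -1600 * (2C + H/2 - O) / MW
Inner = 2*6 + 10/2 - 3 = 14.00
OB = -1600 * 14.00 / 130 = -172.31%


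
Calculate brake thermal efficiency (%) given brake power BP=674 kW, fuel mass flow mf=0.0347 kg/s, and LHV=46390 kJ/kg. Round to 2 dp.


eta_BTE = (BP / (mf * LHV)) * 100
Denominator = 0.0347 * 46390 = 1609.7330 kW
eta_BTE = (674 / 1609.7330) * 100 = 41.87%


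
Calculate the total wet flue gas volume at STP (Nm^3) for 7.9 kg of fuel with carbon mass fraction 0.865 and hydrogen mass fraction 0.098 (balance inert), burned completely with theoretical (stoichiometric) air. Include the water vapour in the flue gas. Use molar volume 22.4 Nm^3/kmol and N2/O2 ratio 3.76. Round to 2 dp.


Per kg fuel: CO2 = (C/12 kmol)*22.4 = (0.865/12)*22.4 = 1.61467 Nm^3
Per kg fuel: H2O = (H/2 kmol)*22.4 = (0.098/2)*22.4 = 1.09760 Nm^3
O2 needed per kg fuel = C/12 + H/4 = 0.865/12 + 0.098/4 = 0.09658333 kmol
Per kg fuel: N2 = O2*3.76*22.4 = 0.09658333*3.76*22.4 = 8.13463 Nm^3
Total per kg = 1.61467 + 1.09760 + 8.13463 = 10.84690 Nm^3
Total = 10.84690 * 7.9 = 85.69 Nm^3


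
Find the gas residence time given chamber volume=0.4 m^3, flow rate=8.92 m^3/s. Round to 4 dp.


tau = V / Q_flow
tau = 0.4 / 8.92 = 0.0448 s


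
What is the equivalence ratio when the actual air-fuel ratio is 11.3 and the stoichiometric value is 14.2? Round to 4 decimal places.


phi = AFR_stoich / AFR_actual
phi = 14.2 / 11.3 = 1.2566


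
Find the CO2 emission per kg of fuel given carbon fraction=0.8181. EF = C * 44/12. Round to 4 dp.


EF = C_frac * (M_CO2 / M_C)
EF = 0.8181 * (44/12)
EF = 0.8181 * 3.666667 = 2.9997 kg_CO2/kg_fuel


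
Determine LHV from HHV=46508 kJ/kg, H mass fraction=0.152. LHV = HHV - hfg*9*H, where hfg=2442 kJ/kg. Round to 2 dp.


LHV = HHV - hfg * 9 * H
Water correction = 2442 * 9 * 0.152 = 3340.656 kJ/kg
LHV = 46508 - 3340.656 = 43167.34 kJ/kg


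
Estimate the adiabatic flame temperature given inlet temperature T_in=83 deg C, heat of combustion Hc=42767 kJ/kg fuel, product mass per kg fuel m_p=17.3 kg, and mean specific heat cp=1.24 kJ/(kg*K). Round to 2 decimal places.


T_ad = T_in + Hc / (m_p * cp)
Denominator = 17.3 * 1.24 = 21.4520
Temperature rise = 42767 / 21.4520 = 1993.61 K
T_ad = 83 + 1993.61 = 2076.61 deg C


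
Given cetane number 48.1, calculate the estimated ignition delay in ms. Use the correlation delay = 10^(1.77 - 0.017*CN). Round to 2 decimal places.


delay = 10^(1.77 - 0.017*CN)
Exponent = 1.77 - 0.017*48.1 = 0.9523
delay = 10^0.9523 = 8.96 ms


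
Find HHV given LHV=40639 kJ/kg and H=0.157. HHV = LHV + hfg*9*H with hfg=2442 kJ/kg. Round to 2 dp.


HHV = LHV + hfg * 9 * H
Water addition = 2442 * 9 * 0.157 = 3450.546 kJ/kg
HHV = 40639 + 3450.546 = 44089.55 kJ/kg


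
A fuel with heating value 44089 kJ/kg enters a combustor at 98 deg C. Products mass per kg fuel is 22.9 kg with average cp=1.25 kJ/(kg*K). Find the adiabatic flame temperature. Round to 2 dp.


T_ad = T_in + Hc / (m_p * cp)
Denominator = 22.9 * 1.25 = 28.6250
Temperature rise = 44089 / 28.6250 = 1540.23 K
T_ad = 98 + 1540.23 = 1638.23 deg C


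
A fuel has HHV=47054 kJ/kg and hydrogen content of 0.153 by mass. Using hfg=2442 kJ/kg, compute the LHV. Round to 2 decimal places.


LHV = HHV - hfg * 9 * H
Water correction = 2442 * 9 * 0.153 = 3362.634 kJ/kg
LHV = 47054 - 3362.634 = 43691.37 kJ/kg


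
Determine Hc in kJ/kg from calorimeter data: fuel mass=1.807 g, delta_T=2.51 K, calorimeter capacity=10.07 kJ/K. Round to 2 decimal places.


Hc = C_cal * delta_T / m_fuel
Q_released = 10.07 * 2.51 = 25.2757 kJ
m_fuel = 1.807 g = 1.807/1000 kg = 0.001807 kg
Hc = 25.2757 / 0.001807 = 13987.66 kJ/kg


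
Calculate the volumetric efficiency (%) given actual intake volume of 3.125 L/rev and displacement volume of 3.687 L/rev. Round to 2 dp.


eta_v = (V_actual / V_disp) * 100
Ratio = 3.125 / 3.687 = 0.8476
eta_v = 0.8476 * 100 = 84.76%


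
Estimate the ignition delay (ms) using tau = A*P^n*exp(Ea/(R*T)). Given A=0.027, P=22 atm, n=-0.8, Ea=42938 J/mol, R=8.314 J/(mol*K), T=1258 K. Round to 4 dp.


tau = A * P^n * exp(Ea/(R*T))
P^n = 22^(-0.8) = 0.08434549
Ea/(R*T) = 42938/(8.314*1258) = 4.105359
exp(Ea/(R*T)) = 60.664525
tau = 0.027 * 0.08434549 * 60.664525 = 0.1382 ms


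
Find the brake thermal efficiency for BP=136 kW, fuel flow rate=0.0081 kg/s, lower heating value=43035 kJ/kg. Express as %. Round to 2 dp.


eta_BTE = (BP / (mf * LHV)) * 100
Denominator = 0.0081 * 43035 = 348.5835 kW
eta_BTE = (136 / 348.5835) * 100 = 39.02%


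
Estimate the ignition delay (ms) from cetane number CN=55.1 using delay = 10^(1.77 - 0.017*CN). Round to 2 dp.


delay = 10^(1.77 - 0.017*CN)
Exponent = 1.77 - 0.017*55.1 = 0.8333
delay = 10^0.8333 = 6.81 ms


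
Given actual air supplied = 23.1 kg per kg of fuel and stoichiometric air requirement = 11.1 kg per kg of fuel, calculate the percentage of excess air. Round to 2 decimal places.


Excess air = actual - stoichiometric = 23.1 - 11.1 = 12.00 kg/kg fuel
Excess air % = (excess / stoich) * 100 = (12.00 / 11.1) * 100 = 108.11%


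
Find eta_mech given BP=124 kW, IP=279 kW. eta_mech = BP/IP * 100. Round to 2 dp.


eta_mech = (BP / IP) * 100
Ratio = 124 / 279 = 0.4444
eta_mech = 0.4444 * 100 = 44.44%


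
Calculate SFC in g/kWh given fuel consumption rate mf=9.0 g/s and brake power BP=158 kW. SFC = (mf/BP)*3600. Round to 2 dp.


SFC = (mf / BP) * 3600
Rate = 9.0 / 158 = 0.056962 g/(s*kW)
SFC = 0.056962 * 3600 = 205.06 g/kWh


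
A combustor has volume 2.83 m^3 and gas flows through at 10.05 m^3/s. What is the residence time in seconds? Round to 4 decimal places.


tau = V / Q_flow
tau = 2.83 / 10.05 = 0.2816 s


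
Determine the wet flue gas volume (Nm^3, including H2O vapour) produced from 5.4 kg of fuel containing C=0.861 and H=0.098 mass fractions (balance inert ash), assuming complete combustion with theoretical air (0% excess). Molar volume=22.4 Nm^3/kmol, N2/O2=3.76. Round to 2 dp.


Per kg fuel: CO2 = (C/12 kmol)*22.4 = (0.861/12)*22.4 = 1.60720 Nm^3
Per kg fuel: H2O = (H/2 kmol)*22.4 = (0.098/2)*22.4 = 1.09760 Nm^3
O2 needed per kg fuel = C/12 + H/4 = 0.861/12 + 0.098/4 = 0.09625000 kmol
Per kg fuel: N2 = O2*3.76*22.4 = 0.09625000*3.76*22.4 = 8.10656 Nm^3
Total per kg = 1.60720 + 1.09760 + 8.10656 = 10.81136 Nm^3
Total = 10.81136 * 5.4 = 58.38 Nm^3


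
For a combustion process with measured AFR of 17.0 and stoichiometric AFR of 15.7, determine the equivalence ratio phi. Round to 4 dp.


phi = AFR_stoich / AFR_actual
phi = 15.7 / 17.0 = 0.9235


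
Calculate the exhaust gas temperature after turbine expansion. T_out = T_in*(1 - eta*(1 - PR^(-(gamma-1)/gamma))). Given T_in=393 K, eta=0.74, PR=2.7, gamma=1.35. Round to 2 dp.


T_out = T_in * (1 - eta * (1 - PR^(-(gamma-1)/gamma)))
Exponent = -(1.35-1)/1.35 = -0.25925926
PR^exp = 2.7^(-0.25925926) = 0.77297411
Factor = 1 - 0.74*(1 - 0.77297411) = 0.83200084
T_out = 393 * 0.83200084 = 326.98 K


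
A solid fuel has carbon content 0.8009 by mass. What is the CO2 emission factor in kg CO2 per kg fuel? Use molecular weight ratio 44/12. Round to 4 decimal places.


EF = C_frac * (M_CO2 / M_C)
EF = 0.8009 * (44/12)
EF = 0.8009 * 3.666667 = 2.9366 kg_CO2/kg_fuel


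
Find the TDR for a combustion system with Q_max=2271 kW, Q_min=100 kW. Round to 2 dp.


TDR = Q_max / Q_min
TDR = 2271 / 100 = 22.71


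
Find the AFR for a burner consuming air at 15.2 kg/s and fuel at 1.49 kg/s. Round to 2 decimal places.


AFR = m_air / m_fuel
AFR = 15.2 / 1.49 = 10.20


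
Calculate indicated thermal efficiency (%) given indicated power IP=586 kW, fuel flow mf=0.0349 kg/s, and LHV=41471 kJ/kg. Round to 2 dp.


eta_ith = (IP / (mf * LHV)) * 100
Denominator = 0.0349 * 41471 = 1447.3379 kW
eta_ith = (586 / 1447.3379) * 100 = 40.49%


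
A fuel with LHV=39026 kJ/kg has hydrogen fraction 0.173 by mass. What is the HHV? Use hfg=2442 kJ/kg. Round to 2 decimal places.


HHV = LHV + hfg * 9 * H
Water addition = 2442 * 9 * 0.173 = 3802.194 kJ/kg
HHV = 39026 + 3802.194 = 42828.19 kJ/kg


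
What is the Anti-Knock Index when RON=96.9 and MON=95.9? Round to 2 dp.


AKI = (RON + MON) / 2
AKI = (96.9 + 95.9) / 2
AKI = 192.8 / 2 = 96.40


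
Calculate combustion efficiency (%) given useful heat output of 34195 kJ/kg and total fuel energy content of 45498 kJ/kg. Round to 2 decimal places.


Efficiency = (Q_useful / Q_fuel) * 100
Efficiency = (34195 / 45498) * 100
Efficiency = 0.7516 * 100 = 75.16%


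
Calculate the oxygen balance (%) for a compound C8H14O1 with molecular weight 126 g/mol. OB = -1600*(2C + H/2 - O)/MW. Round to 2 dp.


OB = -1600 * (2C + H/2 - O) / MW
Inner = 2*8 + 14/2 - 1 = 22.00
OB = -1600 * 22.00 / 126 = -279.37%


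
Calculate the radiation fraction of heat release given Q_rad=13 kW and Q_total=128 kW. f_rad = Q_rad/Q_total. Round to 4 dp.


f_rad = Q_rad / Q_total
f_rad = 13 / 128 = 0.1016


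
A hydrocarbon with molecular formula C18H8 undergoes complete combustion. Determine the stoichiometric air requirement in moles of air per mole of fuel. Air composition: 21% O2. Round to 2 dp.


Balanced combustion: C18H8 + 20 O2 -> 18 CO2 + 4 H2O
O2 needed = C + H/4 = 18 + 8/4 = 20.00 moles
Air moles = O2 / 0.21 = 20.00 / 0.21 = 95.24 moles air


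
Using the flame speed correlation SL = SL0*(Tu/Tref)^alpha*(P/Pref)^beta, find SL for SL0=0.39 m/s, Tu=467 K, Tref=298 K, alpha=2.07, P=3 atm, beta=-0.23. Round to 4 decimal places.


SL = SL0 * (Tu/Tref)^alpha * (P/Pref)^beta
T ratio = 467/298 = 1.56711409
(T ratio)^alpha = 1.56711409^2.07 = 2.534301
(P/Pref)^beta = 3^(-0.23) = 0.776716
SL = 0.39 * 2.534301 * 0.776716 = 0.7677 m/s


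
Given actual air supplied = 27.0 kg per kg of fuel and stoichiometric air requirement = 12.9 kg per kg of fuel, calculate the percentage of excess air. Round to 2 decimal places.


Excess air = actual - stoichiometric = 27.0 - 12.9 = 14.10 kg/kg fuel
Excess air % = (excess / stoich) * 100 = (14.10 / 12.9) * 100 = 109.30%


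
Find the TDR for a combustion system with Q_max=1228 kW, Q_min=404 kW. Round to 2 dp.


TDR = Q_max / Q_min
TDR = 1228 / 404 = 3.04


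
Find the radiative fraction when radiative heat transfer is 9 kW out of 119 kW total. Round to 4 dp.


f_rad = Q_rad / Q_total
f_rad = 9 / 119 = 0.0756


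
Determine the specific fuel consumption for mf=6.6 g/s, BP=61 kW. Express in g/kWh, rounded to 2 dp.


SFC = (mf / BP) * 3600
Rate = 6.6 / 61 = 0.108197 g/(s*kW)
SFC = 0.108197 * 3600 = 389.51 g/kWh


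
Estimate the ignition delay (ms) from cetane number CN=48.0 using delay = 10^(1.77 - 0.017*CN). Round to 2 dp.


delay = 10^(1.77 - 0.017*CN)
Exponent = 1.77 - 0.017*48.0 = 0.9540
delay = 10^0.9540 = 8.99 ms


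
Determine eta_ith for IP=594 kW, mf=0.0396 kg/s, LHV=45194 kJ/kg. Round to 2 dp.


eta_ith = (IP / (mf * LHV)) * 100
Denominator = 0.0396 * 45194 = 1789.6824 kW
eta_ith = (594 / 1789.6824) * 100 = 33.19%


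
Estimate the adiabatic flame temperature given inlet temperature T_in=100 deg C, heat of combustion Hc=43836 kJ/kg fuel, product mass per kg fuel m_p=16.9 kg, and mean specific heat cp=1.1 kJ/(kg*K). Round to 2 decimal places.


T_ad = T_in + Hc / (m_p * cp)
Denominator = 16.9 * 1.1 = 18.5900
Temperature rise = 43836 / 18.5900 = 2358.04 K
T_ad = 100 + 2358.04 = 2458.04 deg C


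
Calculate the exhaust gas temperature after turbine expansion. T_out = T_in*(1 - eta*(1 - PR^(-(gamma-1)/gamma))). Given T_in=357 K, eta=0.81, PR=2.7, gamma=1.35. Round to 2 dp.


T_out = T_in * (1 - eta * (1 - PR^(-(gamma-1)/gamma)))
Exponent = -(1.35-1)/1.35 = -0.25925926
PR^exp = 2.7^(-0.25925926) = 0.77297411
Factor = 1 - 0.81*(1 - 0.77297411) = 0.81610903
T_out = 357 * 0.81610903 = 291.35 K


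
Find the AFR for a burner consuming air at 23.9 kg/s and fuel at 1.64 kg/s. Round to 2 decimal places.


AFR = m_air / m_fuel
AFR = 23.9 / 1.64 = 14.57


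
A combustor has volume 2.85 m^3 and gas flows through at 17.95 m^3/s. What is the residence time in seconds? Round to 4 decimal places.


tau = V / Q_flow
tau = 2.85 / 17.95 = 0.1588 s


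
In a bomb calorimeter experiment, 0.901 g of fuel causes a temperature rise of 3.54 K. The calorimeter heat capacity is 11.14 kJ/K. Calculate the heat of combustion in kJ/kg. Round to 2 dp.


Hc = C_cal * delta_T / m_fuel
Q_released = 11.14 * 3.54 = 39.4356 kJ
m_fuel = 0.901 g = 0.901/1000 kg = 0.000901 kg
Hc = 39.4356 / 0.000901 = 43768.70 kJ/kg


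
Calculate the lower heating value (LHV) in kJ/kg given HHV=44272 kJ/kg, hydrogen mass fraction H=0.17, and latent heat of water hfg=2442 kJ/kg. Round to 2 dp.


LHV = HHV - hfg * 9 * H
Water correction = 2442 * 9 * 0.17 = 3736.260 kJ/kg
LHV = 44272 - 3736.260 = 40535.74 kJ/kg


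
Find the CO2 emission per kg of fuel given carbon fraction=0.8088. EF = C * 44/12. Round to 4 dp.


EF = C_frac * (M_CO2 / M_C)
EF = 0.8088 * (44/12)
EF = 0.8088 * 3.666667 = 2.9656 kg_CO2/kg_fuel


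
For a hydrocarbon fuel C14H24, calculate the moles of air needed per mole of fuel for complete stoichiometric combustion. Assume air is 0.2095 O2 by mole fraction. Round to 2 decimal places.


Balanced combustion: C14H24 + 20 O2 -> 14 CO2 + 12 H2O
O2 needed = C + H/4 = 14 + 24/4 = 20.00 moles
Air moles = O2 / 0.2095 = 20.00 / 0.2095 = 95.47 moles air


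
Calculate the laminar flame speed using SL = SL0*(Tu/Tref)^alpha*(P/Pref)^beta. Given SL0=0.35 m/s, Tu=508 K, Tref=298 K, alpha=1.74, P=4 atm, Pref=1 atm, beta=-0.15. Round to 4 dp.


SL = SL0 * (Tu/Tref)^alpha * (P/Pref)^beta
T ratio = 508/298 = 1.70469799
(T ratio)^alpha = 1.70469799^1.74 = 2.529686
(P/Pref)^beta = 4^(-0.15) = 0.812252
SL = 0.35 * 2.529686 * 0.812252 = 0.7192 m/s


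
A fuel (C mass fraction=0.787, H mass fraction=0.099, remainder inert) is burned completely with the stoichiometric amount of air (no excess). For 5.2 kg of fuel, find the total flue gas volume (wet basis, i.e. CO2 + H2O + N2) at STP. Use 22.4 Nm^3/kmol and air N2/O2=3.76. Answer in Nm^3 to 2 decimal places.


Per kg fuel: CO2 = (C/12 kmol)*22.4 = (0.787/12)*22.4 = 1.46907 Nm^3
Per kg fuel: H2O = (H/2 kmol)*22.4 = (0.099/2)*22.4 = 1.10880 Nm^3
O2 needed per kg fuel = C/12 + H/4 = 0.787/12 + 0.099/4 = 0.09033333 kmol
Per kg fuel: N2 = O2*3.76*22.4 = 0.09033333*3.76*22.4 = 7.60823 Nm^3
Total per kg = 1.46907 + 1.10880 + 7.60823 = 10.18610 Nm^3
Total = 10.18610 * 5.2 = 52.97 Nm^3


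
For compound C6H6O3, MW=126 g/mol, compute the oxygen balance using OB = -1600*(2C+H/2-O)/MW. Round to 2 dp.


OB = -1600 * (2C + H/2 - O) / MW
Inner = 2*6 + 6/2 - 3 = 12.00
OB = -1600 * 12.00 / 126 = -152.38%


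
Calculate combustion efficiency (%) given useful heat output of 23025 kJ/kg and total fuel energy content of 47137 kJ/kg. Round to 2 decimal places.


Efficiency = (Q_useful / Q_fuel) * 100
Efficiency = (23025 / 47137) * 100
Efficiency = 0.4885 * 100 = 48.85%


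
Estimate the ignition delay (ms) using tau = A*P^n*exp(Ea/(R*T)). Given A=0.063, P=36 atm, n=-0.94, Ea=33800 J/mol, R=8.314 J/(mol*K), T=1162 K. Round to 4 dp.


tau = A * P^n * exp(Ea/(R*T))
P^n = 36^(-0.94) = 0.03444099
Ea/(R*T) = 33800/(8.314*1162) = 3.498650
exp(Ea/(R*T)) = 33.070791
tau = 0.063 * 0.03444099 * 33.070791 = 0.0718 ms


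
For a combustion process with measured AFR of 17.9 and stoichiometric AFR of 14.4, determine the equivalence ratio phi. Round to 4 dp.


phi = AFR_stoich / AFR_actual
phi = 14.4 / 17.9 = 0.8045
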